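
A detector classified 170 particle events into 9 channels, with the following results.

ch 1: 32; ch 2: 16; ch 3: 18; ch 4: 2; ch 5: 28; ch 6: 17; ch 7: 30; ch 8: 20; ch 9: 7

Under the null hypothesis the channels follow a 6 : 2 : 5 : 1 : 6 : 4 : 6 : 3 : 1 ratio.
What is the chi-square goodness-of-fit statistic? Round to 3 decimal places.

10.543

Ratio total = 34. Expected counts: 170×6/34 = 30, 170×2/34 = 10, 170×5/34 = 25, 170×1/34 = 5, 170×6/34 = 30, 170×4/34 = 20, 170×6/34 = 30, 170×3/34 = 15, 170×1/34 = 5.
ch 1: (32 − 30)²/30 = 4/30 = 0.1333
ch 2: (16 − 10)²/10 = 36/10 = 3.6000
ch 3: (18 − 25)²/25 = 49/25 = 1.9600
ch 4: (2 − 5)²/5 = 9/5 = 1.8000
ch 5: (28 − 30)²/30 = 4/30 = 0.1333
ch 6: (17 − 20)²/20 = 9/20 = 0.4500
ch 7: (30 − 30)²/30 = 0/30 = 0.0000
ch 8: (20 − 15)²/15 = 25/15 = 1.6667
ch 9: (7 − 5)²/5 = 4/5 = 0.8000
Sum = 10.543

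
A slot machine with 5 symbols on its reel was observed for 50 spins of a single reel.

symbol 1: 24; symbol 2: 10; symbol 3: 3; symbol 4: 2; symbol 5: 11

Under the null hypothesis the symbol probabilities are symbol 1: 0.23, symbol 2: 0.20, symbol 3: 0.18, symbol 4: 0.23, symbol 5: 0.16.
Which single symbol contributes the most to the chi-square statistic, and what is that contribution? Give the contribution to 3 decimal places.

Expected counts E_i = n·p_i: 50×0.23 = 11.5, 50×0.20 = 10, 50×0.18 = 9, 50×0.23 = 11.5, 50×0.16 = 8.
cat           O        E   (O−E)²/E
symbol 1     24     11.5    13.5870
symbol 2     10       10     0.0000
symbol 3      3        9     4.0000
symbol 4      2     11.5     7.8478
symbol 5     11        8     1.1250
The largest term is for symbol 1: 13.587.

symbol 1, 13.587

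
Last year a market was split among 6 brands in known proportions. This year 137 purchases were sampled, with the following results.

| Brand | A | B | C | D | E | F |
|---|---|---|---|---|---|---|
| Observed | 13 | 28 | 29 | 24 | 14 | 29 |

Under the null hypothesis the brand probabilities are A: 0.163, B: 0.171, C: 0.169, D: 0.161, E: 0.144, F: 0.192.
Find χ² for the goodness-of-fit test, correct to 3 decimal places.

Expected counts E_i = n·p_i: 137×0.163 = 22.331, 137×0.171 = 23.427, 137×0.169 = 23.153, 137×0.161 = 22.057, 137×0.144 = 19.728, 137×0.192 = 26.304.
A: (13 − 22.331)²/22.331 = 87.067561/22.331 = 3.8990
B: (28 − 23.427)²/23.427 = 20.912329/23.427 = 0.8927
C: (29 − 23.153)²/23.153 = 34.187409/23.153 = 1.4766
D: (24 − 22.057)²/22.057 = 3.775249/22.057 = 0.1712
E: (14 − 19.728)²/19.728 = 32.809984/19.728 = 1.6631
F: (29 − 26.304)²/26.304 = 7.268416/26.304 = 0.2763
Sum = 8.379

8.379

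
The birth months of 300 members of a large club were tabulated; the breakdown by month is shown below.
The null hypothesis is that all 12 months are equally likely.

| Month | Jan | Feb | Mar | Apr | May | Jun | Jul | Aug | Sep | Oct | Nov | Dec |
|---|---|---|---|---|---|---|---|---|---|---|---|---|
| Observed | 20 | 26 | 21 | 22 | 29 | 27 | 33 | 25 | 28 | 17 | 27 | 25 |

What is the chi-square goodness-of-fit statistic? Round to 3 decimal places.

Under H₀ each category has probability 1/12, so each expected count is 300/12 = 25.
cat         O        E   (O−E)²/E
Jan        20       25     1.0000
Feb        26       25     0.0400
Mar        21       25     0.6400
Apr        22       25     0.3600
May        29       25     0.6400
Jun        27       25     0.1600
Jul        33       25     2.5600
Aug        25       25     0.0000
Sep        28       25     0.3600
Oct        17       25     2.5600
Nov        27       25     0.1600
Dec        25       25     0.0000
Sum = 8.480

8.480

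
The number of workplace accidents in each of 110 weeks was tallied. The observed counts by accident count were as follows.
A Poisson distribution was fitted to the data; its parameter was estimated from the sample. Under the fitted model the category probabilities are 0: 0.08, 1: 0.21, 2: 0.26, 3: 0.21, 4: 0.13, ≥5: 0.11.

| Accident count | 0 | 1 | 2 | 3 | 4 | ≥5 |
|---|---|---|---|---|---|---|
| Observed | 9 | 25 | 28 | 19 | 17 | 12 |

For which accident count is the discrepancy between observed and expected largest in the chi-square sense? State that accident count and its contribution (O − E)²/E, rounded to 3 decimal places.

3, 0.728

Expected counts E_i = n·p_i: 110×0.08 = 8.8, 110×0.21 = 23.1, 110×0.26 = 28.6, 110×0.21 = 23.1, 110×0.13 = 14.3, 110×0.11 = 12.1.
0: (9 − 8.8)²/8.8 = 0.04/8.8 = 0.0045
1: (25 − 23.1)²/23.1 = 3.61/23.1 = 0.1563
2: (28 − 28.6)²/28.6 = 0.36/28.6 = 0.0126
3: (19 − 23.1)²/23.1 = 16.81/23.1 = 0.7277
4: (17 − 14.3)²/14.3 = 7.29/14.3 = 0.5098
≥5: (12 − 12.1)²/12.1 = 0.01/12.1 = 0.0008
The largest term is for 3: 0.728.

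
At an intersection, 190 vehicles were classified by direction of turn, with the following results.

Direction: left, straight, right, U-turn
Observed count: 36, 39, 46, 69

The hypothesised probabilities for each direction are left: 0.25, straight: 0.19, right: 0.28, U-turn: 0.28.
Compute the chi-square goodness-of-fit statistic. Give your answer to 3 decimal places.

8.684

Expected counts E_i = n·p_i: 190×0.25 = 47.5, 190×0.19 = 36.1, 190×0.28 = 53.2, 190×0.28 = 53.2.
left: (36 − 47.5)²/47.5 = 132.25/47.5 = 2.7842
straight: (39 − 36.1)²/36.1 = 8.41/36.1 = 0.2330
right: (46 − 53.2)²/53.2 = 51.84/53.2 = 0.9744
U-turn: (69 − 53.2)²/53.2 = 249.64/53.2 = 4.6925
Sum = 8.684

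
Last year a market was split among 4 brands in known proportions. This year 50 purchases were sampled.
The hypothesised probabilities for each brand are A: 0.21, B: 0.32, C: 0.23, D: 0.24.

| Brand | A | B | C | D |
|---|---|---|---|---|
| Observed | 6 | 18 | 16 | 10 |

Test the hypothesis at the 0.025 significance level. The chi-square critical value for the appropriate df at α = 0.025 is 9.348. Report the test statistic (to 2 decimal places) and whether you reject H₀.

4.27; do not reject

Expected counts E_i = n·p_i: 50×0.21 = 10.5, 50×0.32 = 16, 50×0.23 = 11.5, 50×0.24 = 12.
A: (6 − 10.5)²/10.5 = 20.25/10.5 = 1.929
B: (18 − 16)²/16 = 4/16 = 0.250
C: (16 − 11.5)²/11.5 = 20.25/11.5 = 1.761
D: (10 − 12)²/12 = 4/12 = 0.333
Sum = 4.27
df = 3. Since 4.27 < 9.348, we do not reject H₀.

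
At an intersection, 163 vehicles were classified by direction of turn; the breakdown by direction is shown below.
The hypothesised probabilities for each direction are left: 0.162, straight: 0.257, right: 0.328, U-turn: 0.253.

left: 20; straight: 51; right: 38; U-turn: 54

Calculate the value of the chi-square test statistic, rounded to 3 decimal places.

Expected counts E_i = n·p_i: 163×0.162 = 26.406, 163×0.257 = 41.891, 163×0.328 = 53.464, 163×0.253 = 41.239.
cat           O        E   (O−E)²/E
left         20   26.406     1.5541
straight     51   41.891     1.9807
right        38   53.464     4.4728
U-turn       54   41.239     3.9488
Sum = 11.956

11.956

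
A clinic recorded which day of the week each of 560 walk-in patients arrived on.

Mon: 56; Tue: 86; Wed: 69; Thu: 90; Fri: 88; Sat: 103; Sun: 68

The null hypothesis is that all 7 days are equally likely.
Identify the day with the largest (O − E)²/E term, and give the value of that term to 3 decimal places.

Mon, 7.200

Expected count for each of the 7 categories: 560/7 = 80.
Mon: (56 − 80)²/80 = 576/80 = 7.2000
Tue: (86 − 80)²/80 = 36/80 = 0.4500
Wed: (69 − 80)²/80 = 121/80 = 1.5125
Thu: (90 − 80)²/80 = 100/80 = 1.2500
Fri: (88 − 80)²/80 = 64/80 = 0.8000
Sat: (103 − 80)²/80 = 529/80 = 6.6125
Sun: (68 − 80)²/80 = 144/80 = 1.8000
The largest term is for Mon: 7.200.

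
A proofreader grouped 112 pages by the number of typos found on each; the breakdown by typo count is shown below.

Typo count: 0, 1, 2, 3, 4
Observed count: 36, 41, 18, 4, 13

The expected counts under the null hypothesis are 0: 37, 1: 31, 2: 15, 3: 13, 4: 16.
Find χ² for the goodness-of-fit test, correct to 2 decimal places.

10.65

χ² = (36−37)²/37 + (41−31)²/31 + (18−15)²/15 + (4−13)²/13 + (13−16)²/16
   = 0.027 + 3.226 + 0.600 + 6.231 + 0.563
Sum = 10.65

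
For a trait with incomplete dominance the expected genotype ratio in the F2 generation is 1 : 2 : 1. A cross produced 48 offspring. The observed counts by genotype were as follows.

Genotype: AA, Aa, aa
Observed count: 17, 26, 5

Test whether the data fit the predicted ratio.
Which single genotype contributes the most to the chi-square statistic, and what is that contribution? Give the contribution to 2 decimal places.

aa, 4.08

Ratio total = 4. Expected counts: 48×1/4 = 12, 48×2/4 = 24, 48×1/4 = 12.
cat         O        E   (O−E)²/E
AA         17       12      2.083
Aa         26       24      0.167
aa          5       12      4.083
The largest term is for aa: 4.08.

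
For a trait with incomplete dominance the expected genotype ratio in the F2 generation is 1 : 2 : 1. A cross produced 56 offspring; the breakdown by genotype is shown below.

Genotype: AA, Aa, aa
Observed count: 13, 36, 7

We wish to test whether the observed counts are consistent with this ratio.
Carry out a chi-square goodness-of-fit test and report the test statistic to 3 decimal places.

Ratio total = 4. Expected counts: 56×1/4 = 14, 56×2/4 = 28, 56×1/4 = 14.
cat         O        E   (O−E)²/E
AA         13       14     0.0714
Aa         36       28     2.2857
aa          7       14     3.5000
Sum = 5.857

5.857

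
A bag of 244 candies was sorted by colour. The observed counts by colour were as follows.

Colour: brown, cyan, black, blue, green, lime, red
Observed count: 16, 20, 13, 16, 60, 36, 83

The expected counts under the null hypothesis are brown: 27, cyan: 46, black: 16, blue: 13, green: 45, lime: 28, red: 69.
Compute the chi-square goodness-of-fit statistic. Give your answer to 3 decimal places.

30.558

cat         O        E   (O−E)²/E
brown      16       27     4.4815
cyan       20       46    14.6957
black      13       16     0.5625
blue       16       13     0.6923
green      60       45     5.0000
lime       36       28     2.2857
red        83       69     2.8406
Sum = 30.558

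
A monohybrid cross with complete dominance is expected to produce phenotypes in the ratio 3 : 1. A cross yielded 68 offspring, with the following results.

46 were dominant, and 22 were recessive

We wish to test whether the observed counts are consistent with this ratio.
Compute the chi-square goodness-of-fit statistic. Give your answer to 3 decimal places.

Ratio total = 4. Expected counts: 68×3/4 = 51, 68×1/4 = 17.
χ² = (46−51)²/51 + (22−17)²/17
   = 0.4902 + 1.4706
Sum = 1.961

1.961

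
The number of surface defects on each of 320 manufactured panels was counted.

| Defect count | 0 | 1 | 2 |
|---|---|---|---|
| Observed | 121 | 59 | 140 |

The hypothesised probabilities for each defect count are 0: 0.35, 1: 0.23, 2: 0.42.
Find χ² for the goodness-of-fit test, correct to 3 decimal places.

Expected counts E_i = n·p_i: 320×0.35 = 112, 320×0.23 = 73.6, 320×0.42 = 134.4.
χ² = (121−112)²/112 + (59−73.6)²/73.6 + (140−134.4)²/134.4
   = 0.7232 + 2.8962 + 0.2333
Sum = 3.853

3.853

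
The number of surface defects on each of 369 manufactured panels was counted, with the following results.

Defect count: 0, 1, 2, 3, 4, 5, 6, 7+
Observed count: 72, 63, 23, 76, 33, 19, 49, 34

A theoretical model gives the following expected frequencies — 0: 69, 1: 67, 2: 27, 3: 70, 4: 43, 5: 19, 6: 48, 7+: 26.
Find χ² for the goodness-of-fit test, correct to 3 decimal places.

6.284

cat         O        E   (O−E)²/E
0          72       69     0.1304
1          63       67     0.2388
2          23       27     0.5926
3          76       70     0.5143
4          33       43     2.3256
5          19       19     0.0000
6          49       48     0.0208
7+         34       26     2.4615
Sum = 6.284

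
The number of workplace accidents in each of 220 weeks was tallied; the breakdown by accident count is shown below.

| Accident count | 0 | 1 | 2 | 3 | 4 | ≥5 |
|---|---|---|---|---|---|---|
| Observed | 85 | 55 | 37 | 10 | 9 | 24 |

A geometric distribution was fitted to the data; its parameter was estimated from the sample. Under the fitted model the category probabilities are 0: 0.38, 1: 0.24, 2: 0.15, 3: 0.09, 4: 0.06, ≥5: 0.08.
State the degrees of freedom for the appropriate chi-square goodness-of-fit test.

There are k = 6 categories and 1 parameter estimated from the data, so df = 6 − 1 − 1 = 4.

4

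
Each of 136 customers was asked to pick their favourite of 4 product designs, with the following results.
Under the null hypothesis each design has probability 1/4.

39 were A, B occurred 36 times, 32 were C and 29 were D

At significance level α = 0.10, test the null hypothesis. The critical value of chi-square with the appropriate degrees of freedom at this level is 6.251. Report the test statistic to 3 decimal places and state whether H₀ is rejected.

Under H₀ each category has probability 1/4, so each expected count is 136/4 = 34.
A: (39 − 34)²/34 = 25/34 = 0.7353
B: (36 − 34)²/34 = 4/34 = 0.1176
C: (32 − 34)²/34 = 4/34 = 0.1176
D: (29 − 34)²/34 = 25/34 = 0.7353
Sum = 1.706
df = 3. Since 1.706 < 6.251, we do not reject H₀.

1.706; do not reject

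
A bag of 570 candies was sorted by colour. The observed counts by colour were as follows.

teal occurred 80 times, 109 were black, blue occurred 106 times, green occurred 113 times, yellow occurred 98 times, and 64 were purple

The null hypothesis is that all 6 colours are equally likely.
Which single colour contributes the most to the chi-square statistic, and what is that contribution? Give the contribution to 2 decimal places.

Under H₀ each category has probability 1/6, so each expected count is 570/6 = 95.
χ² = (80−95)²/95 + (109−95)²/95 + (106−95)²/95 + (113−95)²/95 + (98−95)²/95 + (64−95)²/95
   = 2.368 + 2.063 + 1.274 + 3.411 + 0.095 + 10.116
The largest term is for purple: 10.12.

purple, 10.12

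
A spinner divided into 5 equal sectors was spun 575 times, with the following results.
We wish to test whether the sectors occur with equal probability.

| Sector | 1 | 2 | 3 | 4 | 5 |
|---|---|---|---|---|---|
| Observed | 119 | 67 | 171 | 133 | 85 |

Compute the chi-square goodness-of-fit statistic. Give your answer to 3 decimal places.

Under H₀ each category has probability 1/5, so each expected count is 575/5 = 115.
χ² = (119−115)²/115 + (67−115)²/115 + (171−115)²/115 + (133−115)²/115 + (85−115)²/115
   = 0.1391 + 20.0348 + 27.2696 + 2.8174 + 7.8261
Sum = 58.087

58.087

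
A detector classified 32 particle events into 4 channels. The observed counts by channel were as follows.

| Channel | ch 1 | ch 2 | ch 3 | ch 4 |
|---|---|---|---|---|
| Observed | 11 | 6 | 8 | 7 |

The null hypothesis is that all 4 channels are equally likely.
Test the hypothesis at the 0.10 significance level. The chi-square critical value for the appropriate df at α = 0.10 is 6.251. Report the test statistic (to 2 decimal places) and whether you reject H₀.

1.75; do not reject

Expected count for each of the 4 categories: 32/4 = 8.
cat         O        E   (O−E)²/E
ch 1       11        8      1.125
ch 2        6        8      0.500
ch 3        8        8      0.000
ch 4        7        8      0.125
Sum = 1.75
df = 3. Since 1.75 < 6.251, we do not reject H₀.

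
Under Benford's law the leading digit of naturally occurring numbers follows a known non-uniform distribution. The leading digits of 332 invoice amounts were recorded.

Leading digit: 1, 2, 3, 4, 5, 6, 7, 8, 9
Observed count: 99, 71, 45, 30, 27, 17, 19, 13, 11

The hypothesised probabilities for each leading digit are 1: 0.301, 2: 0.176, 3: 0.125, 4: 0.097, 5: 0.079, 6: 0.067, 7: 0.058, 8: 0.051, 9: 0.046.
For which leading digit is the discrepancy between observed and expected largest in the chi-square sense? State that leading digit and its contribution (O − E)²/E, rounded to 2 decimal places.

2, 2.70

Expected counts E_i = n·p_i: 332×0.301 = 99.932, 332×0.176 = 58.432, 332×0.125 = 41.5, 332×0.097 = 32.204, 332×0.079 = 26.228, 332×0.067 = 22.244, 332×0.058 = 19.256, 332×0.051 = 16.932, 332×0.046 = 15.272.
χ² = (99−99.932)²/99.932 + (71−58.432)²/58.432 + (45−41.5)²/41.5 + (30−32.204)²/32.204 + (27−26.228)²/26.228 + (17−22.244)²/22.244 + (19−19.256)²/19.256 + (13−16.932)²/16.932 + (11−15.272)²/15.272
   = 0.009 + 2.703 + 0.295 + 0.151 + 0.023 + 1.236 + 0.003 + 0.913 + 1.195
The largest term is for 2: 2.70.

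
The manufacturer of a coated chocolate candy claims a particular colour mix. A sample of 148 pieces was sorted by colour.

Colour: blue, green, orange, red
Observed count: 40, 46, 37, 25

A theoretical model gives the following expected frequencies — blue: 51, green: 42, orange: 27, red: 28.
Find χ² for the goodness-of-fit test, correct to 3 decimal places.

6.779

χ² = (40−51)²/51 + (46−42)²/42 + (37−27)²/27 + (25−28)²/28
   = 2.3725 + 0.3810 + 3.7037 + 0.3214
Sum = 6.779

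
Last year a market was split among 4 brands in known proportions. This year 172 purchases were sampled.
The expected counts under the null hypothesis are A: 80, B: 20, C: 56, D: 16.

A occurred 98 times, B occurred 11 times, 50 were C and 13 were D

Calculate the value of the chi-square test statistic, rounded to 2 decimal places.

χ² = (98−80)²/80 + (11−20)²/20 + (50−56)²/56 + (13−16)²/16
   = 4.050 + 4.050 + 0.643 + 0.563
Sum = 9.31

9.31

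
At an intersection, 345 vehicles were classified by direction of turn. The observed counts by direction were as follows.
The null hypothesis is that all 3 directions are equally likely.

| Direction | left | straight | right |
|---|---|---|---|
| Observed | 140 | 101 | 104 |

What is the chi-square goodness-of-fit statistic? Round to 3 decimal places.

8.191

Expected count for each of the 3 categories: 345/3 = 115.
left: (140 − 115)²/115 = 625/115 = 5.4348
straight: (101 − 115)²/115 = 196/115 = 1.7043
right: (104 − 115)²/115 = 121/115 = 1.0522
Sum = 8.191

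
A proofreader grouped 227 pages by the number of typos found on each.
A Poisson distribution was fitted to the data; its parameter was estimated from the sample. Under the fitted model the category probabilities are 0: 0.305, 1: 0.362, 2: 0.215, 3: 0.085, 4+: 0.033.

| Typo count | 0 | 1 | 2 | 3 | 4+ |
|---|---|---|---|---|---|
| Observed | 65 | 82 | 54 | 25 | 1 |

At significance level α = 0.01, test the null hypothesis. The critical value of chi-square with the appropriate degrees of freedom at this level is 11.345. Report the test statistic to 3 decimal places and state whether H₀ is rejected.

Expected counts E_i = n·p_i: 227×0.305 = 69.235, 227×0.362 = 82.174, 227×0.215 = 48.805, 227×0.085 = 19.295, 227×0.033 = 7.491.
cat         O        E   (O−E)²/E
0          65   69.235     0.2590
1          82   82.174     0.0004
2          54   48.805     0.5530
3          25   19.295     1.6868
4+          1    7.491     5.6245
Sum = 8.124
df = 3. Since 8.124 < 11.345, we do not reject H₀.

8.124; do not reject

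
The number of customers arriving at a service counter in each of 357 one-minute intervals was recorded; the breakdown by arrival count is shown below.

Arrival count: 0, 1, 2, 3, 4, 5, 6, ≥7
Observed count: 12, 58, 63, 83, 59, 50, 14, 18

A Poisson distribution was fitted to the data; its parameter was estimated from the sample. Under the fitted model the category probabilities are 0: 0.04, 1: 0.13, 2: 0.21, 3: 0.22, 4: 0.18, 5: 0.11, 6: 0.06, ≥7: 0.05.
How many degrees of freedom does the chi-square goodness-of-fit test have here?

6

There are k = 8 categories and 1 parameter estimated from the data, so df = 8 − 1 − 1 = 6.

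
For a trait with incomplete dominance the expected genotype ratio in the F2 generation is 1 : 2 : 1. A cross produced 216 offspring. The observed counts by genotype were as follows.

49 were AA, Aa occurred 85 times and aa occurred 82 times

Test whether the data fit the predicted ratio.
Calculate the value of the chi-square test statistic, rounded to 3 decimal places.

19.880

Ratio total = 4. Expected counts: 216×1/4 = 54, 216×2/4 = 108, 216×1/4 = 54.
cat         O        E   (O−E)²/E
AA         49       54     0.4630
Aa         85      108     4.8981
aa         82       54    14.5185
Sum = 19.880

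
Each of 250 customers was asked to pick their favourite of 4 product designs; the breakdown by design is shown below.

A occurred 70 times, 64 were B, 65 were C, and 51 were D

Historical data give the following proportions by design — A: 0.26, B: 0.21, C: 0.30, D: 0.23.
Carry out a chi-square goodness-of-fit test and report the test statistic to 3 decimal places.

Expected counts E_i = n·p_i: 250×0.26 = 65, 250×0.21 = 52.5, 250×0.30 = 75, 250×0.23 = 57.5.
A: (70 − 65)²/65 = 25/65 = 0.3846
B: (64 − 52.5)²/52.5 = 132.25/52.5 = 2.5190
C: (65 − 75)²/75 = 100/75 = 1.3333
D: (51 − 57.5)²/57.5 = 42.25/57.5 = 0.7348
Sum = 4.972

4.972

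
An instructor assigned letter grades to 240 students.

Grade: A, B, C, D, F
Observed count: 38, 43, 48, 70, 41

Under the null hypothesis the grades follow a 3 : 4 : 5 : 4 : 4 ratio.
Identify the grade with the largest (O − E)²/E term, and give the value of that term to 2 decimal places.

Ratio total = 20. Expected counts: 240×3/20 = 36, 240×4/20 = 48, 240×5/20 = 60, 240×4/20 = 48, 240×4/20 = 48.
χ² = (38−36)²/36 + (43−48)²/48 + (48−60)²/60 + (70−48)²/48 + (41−48)²/48
   = 0.111 + 0.521 + 2.400 + 10.083 + 1.021
The largest term is for D: 10.08.

D, 10.08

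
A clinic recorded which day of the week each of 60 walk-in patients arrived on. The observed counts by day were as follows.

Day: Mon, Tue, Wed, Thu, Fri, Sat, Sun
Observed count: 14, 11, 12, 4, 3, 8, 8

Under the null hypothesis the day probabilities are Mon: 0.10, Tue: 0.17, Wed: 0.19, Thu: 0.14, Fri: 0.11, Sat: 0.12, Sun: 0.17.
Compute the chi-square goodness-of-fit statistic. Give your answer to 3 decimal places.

Expected counts E_i = n·p_i: 60×0.10 = 6, 60×0.17 = 10.2, 60×0.19 = 11.4, 60×0.14 = 8.4, 60×0.11 = 6.6, 60×0.12 = 7.2, 60×0.17 = 10.2.
cat         O        E   (O−E)²/E
Mon        14        6    10.6667
Tue        11     10.2     0.0627
Wed        12     11.4     0.0316
Thu         4      8.4     2.3048
Fri         3      6.6     1.9636
Sat         8      7.2     0.0889
Sun         8     10.2     0.4745
Sum = 15.593

15.593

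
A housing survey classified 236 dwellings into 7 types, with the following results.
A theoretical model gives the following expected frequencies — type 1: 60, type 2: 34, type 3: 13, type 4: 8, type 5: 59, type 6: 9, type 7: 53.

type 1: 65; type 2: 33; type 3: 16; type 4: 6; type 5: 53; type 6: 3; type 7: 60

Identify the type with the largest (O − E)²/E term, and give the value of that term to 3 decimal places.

type 6, 4.000

cat         O        E   (O−E)²/E
type 1     65       60     0.4167
type 2     33       34     0.0294
type 3     16       13     0.6923
type 4      6        8     0.5000
type 5     53       59     0.6102
type 6      3        9     4.0000
type 7     60       53     0.9245
The largest term is for type 6: 4.000.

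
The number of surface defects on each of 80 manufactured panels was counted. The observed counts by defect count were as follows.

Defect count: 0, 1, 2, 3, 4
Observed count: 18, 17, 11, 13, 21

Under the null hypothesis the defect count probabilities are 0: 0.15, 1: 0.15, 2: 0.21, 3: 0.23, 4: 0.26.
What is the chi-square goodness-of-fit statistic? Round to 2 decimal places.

8.67

Expected counts E_i = n·p_i: 80×0.15 = 12, 80×0.15 = 12, 80×0.21 = 16.8, 80×0.23 = 18.4, 80×0.26 = 20.8.
cat         O        E   (O−E)²/E
0          18       12      3.000
1          17       12      2.083
2          11     16.8      2.002
3          13     18.4      1.585
4          21     20.8      0.002
Sum = 8.67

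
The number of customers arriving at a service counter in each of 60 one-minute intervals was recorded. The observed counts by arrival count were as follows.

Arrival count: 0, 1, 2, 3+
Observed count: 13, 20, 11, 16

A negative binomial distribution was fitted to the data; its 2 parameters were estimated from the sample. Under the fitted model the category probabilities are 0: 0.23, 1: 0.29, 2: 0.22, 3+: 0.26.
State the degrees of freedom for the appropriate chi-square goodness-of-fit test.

There are k = 4 categories and 2 parameters estimated from the data, so df = 4 − 1 − 2 = 1.

1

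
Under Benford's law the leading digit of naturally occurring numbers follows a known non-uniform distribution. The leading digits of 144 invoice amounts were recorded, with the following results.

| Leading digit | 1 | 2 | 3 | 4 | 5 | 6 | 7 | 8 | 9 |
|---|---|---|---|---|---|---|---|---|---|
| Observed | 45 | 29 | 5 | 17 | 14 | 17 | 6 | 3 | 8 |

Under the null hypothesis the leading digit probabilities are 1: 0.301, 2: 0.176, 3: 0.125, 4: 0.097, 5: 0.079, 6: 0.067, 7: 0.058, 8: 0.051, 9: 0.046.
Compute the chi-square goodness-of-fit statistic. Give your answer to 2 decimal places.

Expected counts E_i = n·p_i: 144×0.301 = 43.344, 144×0.176 = 25.344, 144×0.125 = 18, 144×0.097 = 13.968, 144×0.079 = 11.376, 144×0.067 = 9.648, 144×0.058 = 8.352, 144×0.051 = 7.344, 144×0.046 = 6.624.
1: (45 − 43.344)²/43.344 = 2.742336/43.344 = 0.063
2: (29 − 25.344)²/25.344 = 13.366336/25.344 = 0.527
3: (5 − 18)²/18 = 169/18 = 9.389
4: (17 − 13.968)²/13.968 = 9.193024/13.968 = 0.658
5: (14 − 11.376)²/11.376 = 6.885376/11.376 = 0.605
6: (17 − 9.648)²/9.648 = 54.051904/9.648 = 5.602
7: (6 − 8.352)²/8.352 = 5.531904/8.352 = 0.662
8: (3 − 7.344)²/7.344 = 18.870336/7.344 = 2.569
9: (8 − 6.624)²/6.624 = 1.893376/6.624 = 0.286
Sum = 20.36

20.36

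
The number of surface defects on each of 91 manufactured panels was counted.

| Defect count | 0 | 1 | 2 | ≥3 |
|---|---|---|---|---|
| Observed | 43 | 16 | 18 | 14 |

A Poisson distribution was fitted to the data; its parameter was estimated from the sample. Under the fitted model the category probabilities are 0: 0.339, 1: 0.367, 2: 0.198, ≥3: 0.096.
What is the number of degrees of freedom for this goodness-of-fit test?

There are k = 4 categories and 1 parameter estimated from the data, so df = 4 − 1 − 1 = 2.

2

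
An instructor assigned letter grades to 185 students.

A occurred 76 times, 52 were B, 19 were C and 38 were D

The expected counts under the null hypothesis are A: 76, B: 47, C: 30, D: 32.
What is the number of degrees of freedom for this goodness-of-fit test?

There are k = 4 categories and no parameters were estimated from the data, so df = 4 − 1 = 3.

3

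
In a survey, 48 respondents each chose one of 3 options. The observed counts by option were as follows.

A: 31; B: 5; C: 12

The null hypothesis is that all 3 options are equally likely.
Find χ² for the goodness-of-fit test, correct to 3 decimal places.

Expected count for each of the 3 categories: 48/3 = 16.
χ² = (31−16)²/16 + (5−16)²/16 + (12−16)²/16
   = 14.0625 + 7.5625 + 1.0000
Sum = 22.625

22.625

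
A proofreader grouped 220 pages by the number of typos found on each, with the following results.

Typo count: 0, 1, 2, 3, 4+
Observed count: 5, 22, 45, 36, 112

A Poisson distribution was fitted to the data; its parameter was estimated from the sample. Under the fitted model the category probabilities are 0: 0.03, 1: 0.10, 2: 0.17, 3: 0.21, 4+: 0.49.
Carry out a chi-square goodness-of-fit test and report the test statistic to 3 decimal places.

Expected counts E_i = n·p_i: 220×0.03 = 6.6, 220×0.10 = 22, 220×0.17 = 37.4, 220×0.21 = 46.2, 220×0.49 = 107.8.
χ² = (5−6.6)²/6.6 + (22−22)²/22 + (45−37.4)²/37.4 + (36−46.2)²/46.2 + (112−107.8)²/107.8
   = 0.3879 + 0.0000 + 1.5444 + 2.2519 + 0.1636
Sum = 4.348

4.348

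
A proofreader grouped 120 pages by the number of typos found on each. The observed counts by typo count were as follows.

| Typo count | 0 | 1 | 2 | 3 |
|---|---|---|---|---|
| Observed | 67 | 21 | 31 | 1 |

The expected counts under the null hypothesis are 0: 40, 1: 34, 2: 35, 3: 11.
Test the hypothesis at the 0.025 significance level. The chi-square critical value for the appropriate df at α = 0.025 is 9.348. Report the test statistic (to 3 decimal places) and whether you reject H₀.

32.744; reject

χ² = (67−40)²/40 + (21−34)²/34 + (31−35)²/35 + (1−11)²/11
   = 18.2250 + 4.9706 + 0.4571 + 9.0909
Sum = 32.744
df = 3. Since 32.744 > 9.348, we reject H₀.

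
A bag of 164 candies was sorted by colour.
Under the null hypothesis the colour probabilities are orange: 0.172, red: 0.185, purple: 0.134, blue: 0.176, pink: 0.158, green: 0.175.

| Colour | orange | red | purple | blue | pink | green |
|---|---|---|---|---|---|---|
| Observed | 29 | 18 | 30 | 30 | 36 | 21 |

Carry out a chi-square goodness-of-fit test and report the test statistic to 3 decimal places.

Expected counts E_i = n·p_i: 164×0.172 = 28.208, 164×0.185 = 30.34, 164×0.134 = 21.976, 164×0.176 = 28.864, 164×0.158 = 25.912, 164×0.175 = 28.7.
cat         O        E   (O−E)²/E
orange     29   28.208     0.0222
red        18    30.34     5.0190
purple     30   21.976     2.9298
blue       30   28.864     0.0447
pink       36   25.912     3.9274
green      21     28.7     2.0659
Sum = 14.009

14.009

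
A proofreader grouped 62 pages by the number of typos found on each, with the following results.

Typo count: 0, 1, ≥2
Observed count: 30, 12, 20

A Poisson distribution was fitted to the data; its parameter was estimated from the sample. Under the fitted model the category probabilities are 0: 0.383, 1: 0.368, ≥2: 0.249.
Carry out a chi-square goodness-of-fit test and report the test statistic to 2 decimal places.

8.12

Expected counts E_i = n·p_i: 62×0.383 = 23.746, 62×0.368 = 22.816, 62×0.249 = 15.438.
χ² = (30−23.746)²/23.746 + (12−22.816)²/22.816 + (20−15.438)²/15.438
   = 1.647 + 5.127 + 1.348
Sum = 8.12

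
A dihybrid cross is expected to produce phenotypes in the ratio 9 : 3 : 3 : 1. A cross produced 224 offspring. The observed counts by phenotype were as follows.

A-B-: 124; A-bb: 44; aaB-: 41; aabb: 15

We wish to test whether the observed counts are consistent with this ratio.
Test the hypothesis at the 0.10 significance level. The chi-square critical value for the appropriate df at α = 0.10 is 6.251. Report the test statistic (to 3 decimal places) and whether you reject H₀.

Ratio total = 16. Expected counts: 224×9/16 = 126, 224×3/16 = 42, 224×3/16 = 42, 224×1/16 = 14.
cat         O        E   (O−E)²/E
A-B-      124      126     0.0317
A-bb       44       42     0.0952
aaB-       41       42     0.0238
aabb       15       14     0.0714
Sum = 0.222
df = 3. Since 0.222 < 6.251, we do not reject H₀.

0.222; do not reject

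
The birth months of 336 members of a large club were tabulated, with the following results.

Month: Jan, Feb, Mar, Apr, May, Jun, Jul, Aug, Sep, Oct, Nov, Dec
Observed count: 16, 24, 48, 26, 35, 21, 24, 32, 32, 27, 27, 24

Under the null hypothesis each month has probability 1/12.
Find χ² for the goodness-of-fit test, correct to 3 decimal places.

Expected count for each of the 12 categories: 336/12 = 28.
Jan: (16 − 28)²/28 = 144/28 = 5.1429
Feb: (24 − 28)²/28 = 16/28 = 0.5714
Mar: (48 − 28)²/28 = 400/28 = 14.2857
Apr: (26 − 28)²/28 = 4/28 = 0.1429
May: (35 − 28)²/28 = 49/28 = 1.7500
Jun: (21 − 28)²/28 = 49/28 = 1.7500
Jul: (24 − 28)²/28 = 16/28 = 0.5714
Aug: (32 − 28)²/28 = 16/28 = 0.5714
Sep: (32 − 28)²/28 = 16/28 = 0.5714
Oct: (27 − 28)²/28 = 1/28 = 0.0357
Nov: (27 − 28)²/28 = 1/28 = 0.0357
Dec: (24 − 28)²/28 = 16/28 = 0.5714
Sum = 26.000

26.000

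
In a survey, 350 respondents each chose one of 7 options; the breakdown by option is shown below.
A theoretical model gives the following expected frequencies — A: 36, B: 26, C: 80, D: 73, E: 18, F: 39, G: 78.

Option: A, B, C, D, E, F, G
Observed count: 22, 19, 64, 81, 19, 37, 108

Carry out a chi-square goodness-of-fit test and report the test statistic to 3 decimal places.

χ² = (22−36)²/36 + (19−26)²/26 + (64−80)²/80 + (81−73)²/73 + (19−18)²/18 + (37−39)²/39 + (108−78)²/78
   = 5.4444 + 1.8846 + 3.2000 + 0.8767 + 0.0556 + 0.1026 + 11.5385
Sum = 23.102

23.102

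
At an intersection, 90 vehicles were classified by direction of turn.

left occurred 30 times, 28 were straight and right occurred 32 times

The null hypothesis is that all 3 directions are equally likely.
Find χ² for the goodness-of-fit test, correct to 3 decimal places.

Expected count for each of the 3 categories: 90/3 = 30.
χ² = (30−30)²/30 + (28−30)²/30 + (32−30)²/30
   = 0.0000 + 0.1333 + 0.1333
Sum = 0.267

0.267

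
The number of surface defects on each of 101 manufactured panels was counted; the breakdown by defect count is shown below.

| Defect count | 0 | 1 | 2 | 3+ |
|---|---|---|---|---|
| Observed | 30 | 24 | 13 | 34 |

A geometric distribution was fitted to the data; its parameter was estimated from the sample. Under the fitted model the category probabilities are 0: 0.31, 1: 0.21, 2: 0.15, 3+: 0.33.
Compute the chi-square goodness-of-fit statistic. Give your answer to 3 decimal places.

Expected counts E_i = n·p_i: 101×0.31 = 31.31, 101×0.21 = 21.21, 101×0.15 = 15.15, 101×0.33 = 33.33.
χ² = (30−31.31)²/31.31 + (24−21.21)²/21.21 + (13−15.15)²/15.15 + (34−33.33)²/33.33
   = 0.0548 + 0.3670 + 0.3051 + 0.0135
Sum = 0.740

0.740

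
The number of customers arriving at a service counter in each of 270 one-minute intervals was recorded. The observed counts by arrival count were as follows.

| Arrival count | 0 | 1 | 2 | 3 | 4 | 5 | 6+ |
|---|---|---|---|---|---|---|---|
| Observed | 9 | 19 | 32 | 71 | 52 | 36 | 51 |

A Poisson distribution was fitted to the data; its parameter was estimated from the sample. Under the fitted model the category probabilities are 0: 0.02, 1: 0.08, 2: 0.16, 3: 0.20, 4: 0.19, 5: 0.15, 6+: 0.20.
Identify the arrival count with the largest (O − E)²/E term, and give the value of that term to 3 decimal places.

Expected counts E_i = n·p_i: 270×0.02 = 5.4, 270×0.08 = 21.6, 270×0.16 = 43.2, 270×0.20 = 54, 270×0.19 = 51.3, 270×0.15 = 40.5, 270×0.20 = 54.
χ² = (9−5.4)²/5.4 + (19−21.6)²/21.6 + (32−43.2)²/43.2 + (71−54)²/54 + (52−51.3)²/51.3 + (36−40.5)²/40.5 + (51−54)²/54
   = 2.4000 + 0.3130 + 2.9037 + 5.3519 + 0.0096 + 0.5000 + 0.1667
The largest term is for 3: 5.352.

3, 5.352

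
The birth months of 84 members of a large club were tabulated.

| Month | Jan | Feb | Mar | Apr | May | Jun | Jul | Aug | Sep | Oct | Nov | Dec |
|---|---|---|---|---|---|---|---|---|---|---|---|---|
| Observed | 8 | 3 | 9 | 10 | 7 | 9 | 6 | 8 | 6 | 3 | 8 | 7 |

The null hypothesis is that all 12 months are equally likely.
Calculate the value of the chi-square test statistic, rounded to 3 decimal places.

Under H₀ each category has probability 1/12, so each expected count is 84/12 = 7.
cat         O        E   (O−E)²/E
Jan         8        7     0.1429
Feb         3        7     2.2857
Mar         9        7     0.5714
Apr        10        7     1.2857
May         7        7     0.0000
Jun         9        7     0.5714
Jul         6        7     0.1429
Aug         8        7     0.1429
Sep         6        7     0.1429
Oct         3        7     2.2857
Nov         8        7     0.1429
Dec         7        7     0.0000
Sum = 7.714

7.714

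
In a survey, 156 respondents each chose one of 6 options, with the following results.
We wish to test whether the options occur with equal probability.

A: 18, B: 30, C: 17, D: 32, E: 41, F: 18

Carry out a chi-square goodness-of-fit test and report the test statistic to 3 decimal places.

Expected count for each of the 6 categories: 156/6 = 26.
χ² = (18−26)²/26 + (30−26)²/26 + (17−26)²/26 + (32−26)²/26 + (41−26)²/26 + (18−26)²/26
   = 2.4615 + 0.6154 + 3.1154 + 1.3846 + 8.6538 + 2.4615
Sum = 18.692

18.692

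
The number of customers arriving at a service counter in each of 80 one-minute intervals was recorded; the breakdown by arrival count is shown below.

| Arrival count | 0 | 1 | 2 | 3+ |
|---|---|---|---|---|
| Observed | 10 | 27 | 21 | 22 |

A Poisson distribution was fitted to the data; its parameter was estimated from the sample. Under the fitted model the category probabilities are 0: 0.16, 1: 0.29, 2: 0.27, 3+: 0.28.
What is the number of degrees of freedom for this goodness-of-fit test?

There are k = 4 categories and 1 parameter estimated from the data, so df = 4 − 1 − 1 = 2.

2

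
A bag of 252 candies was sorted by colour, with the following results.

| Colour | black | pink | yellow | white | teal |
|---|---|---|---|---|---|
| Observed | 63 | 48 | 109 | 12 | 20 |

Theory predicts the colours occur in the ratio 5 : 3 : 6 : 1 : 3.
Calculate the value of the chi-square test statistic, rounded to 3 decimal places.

Ratio total = 18. Expected counts: 252×5/18 = 70, 252×3/18 = 42, 252×6/18 = 84, 252×1/18 = 14, 252×3/18 = 42.
cat         O        E   (O−E)²/E
black      63       70     0.7000
pink       48       42     0.8571
yellow    109       84     7.4405
white      12       14     0.2857
teal       20       42    11.5238
Sum = 20.807

20.807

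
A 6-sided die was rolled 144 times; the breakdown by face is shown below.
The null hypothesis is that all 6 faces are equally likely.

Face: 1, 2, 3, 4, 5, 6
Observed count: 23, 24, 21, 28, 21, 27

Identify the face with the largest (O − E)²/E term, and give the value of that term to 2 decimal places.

Under H₀ each category has probability 1/6, so each expected count is 144/6 = 24.
cat         O        E   (O−E)²/E
1          23       24      0.042
2          24       24      0.000
3          21       24      0.375
4          28       24      0.667
5          21       24      0.375
6          27       24      0.375
The largest term is for 4: 0.67.

4, 0.67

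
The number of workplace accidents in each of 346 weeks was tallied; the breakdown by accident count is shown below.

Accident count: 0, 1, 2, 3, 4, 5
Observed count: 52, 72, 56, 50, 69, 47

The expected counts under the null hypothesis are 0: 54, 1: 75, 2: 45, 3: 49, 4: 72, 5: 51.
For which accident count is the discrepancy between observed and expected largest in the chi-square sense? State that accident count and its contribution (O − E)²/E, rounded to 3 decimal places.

2, 2.689

χ² = (52−54)²/54 + (72−75)²/75 + (56−45)²/45 + (50−49)²/49 + (69−72)²/72 + (47−51)²/51
   = 0.0741 + 0.1200 + 2.6889 + 0.0204 + 0.1250 + 0.3137
The largest term is for 2: 2.689.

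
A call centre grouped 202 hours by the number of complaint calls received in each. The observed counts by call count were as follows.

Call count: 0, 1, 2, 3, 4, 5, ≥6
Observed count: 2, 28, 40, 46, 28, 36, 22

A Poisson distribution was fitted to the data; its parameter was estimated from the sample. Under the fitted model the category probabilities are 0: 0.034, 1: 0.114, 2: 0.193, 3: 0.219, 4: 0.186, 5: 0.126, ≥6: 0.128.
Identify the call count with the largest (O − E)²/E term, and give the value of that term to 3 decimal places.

Expected counts E_i = n·p_i: 202×0.034 = 6.868, 202×0.114 = 23.028, 202×0.193 = 38.986, 202×0.219 = 44.238, 202×0.186 = 37.572, 202×0.126 = 25.452, 202×0.128 = 25.856.
cat         O        E   (O−E)²/E
0           2    6.868     3.4504
1          28   23.028     1.0735
2          40   38.986     0.0264
3          46   44.238     0.0702
4          28   37.572     2.4386
5          36   25.452     4.3714
≥6         22   25.856     0.5751
The largest term is for 5: 4.371.

5, 4.371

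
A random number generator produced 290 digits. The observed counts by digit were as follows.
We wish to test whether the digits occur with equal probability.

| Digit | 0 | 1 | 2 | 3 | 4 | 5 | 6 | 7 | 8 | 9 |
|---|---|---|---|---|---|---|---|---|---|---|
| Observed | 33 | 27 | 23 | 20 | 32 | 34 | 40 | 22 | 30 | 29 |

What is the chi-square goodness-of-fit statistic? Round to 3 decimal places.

Expected count for each of the 10 categories: 290/10 = 29.
χ² = (33−29)²/29 + (27−29)²/29 + (23−29)²/29 + (20−29)²/29 + (32−29)²/29 + (34−29)²/29 + (40−29)²/29 + (22−29)²/29 + (30−29)²/29 + (29−29)²/29
   = 0.5517 + 0.1379 + 1.2414 + 2.7931 + 0.3103 + 0.8621 + 4.1724 + 1.6897 + 0.0345 + 0.0000
Sum = 11.793

11.793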